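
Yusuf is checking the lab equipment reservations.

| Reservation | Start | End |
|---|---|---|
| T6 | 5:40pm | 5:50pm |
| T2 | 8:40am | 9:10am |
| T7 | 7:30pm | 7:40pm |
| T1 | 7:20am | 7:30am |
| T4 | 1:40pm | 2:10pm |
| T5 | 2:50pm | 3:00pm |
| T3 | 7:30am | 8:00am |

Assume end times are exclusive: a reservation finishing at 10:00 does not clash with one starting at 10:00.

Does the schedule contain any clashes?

No

Sorted by start: T1, T3, T2, T4, T5, T6, T7.
T3 starts exactly when T1 ends (back-to-back, no overlap) — done with T1.
T2 starts after T3 ends — done with T3.
T4 starts after T2 ends — done with T2.
T5 starts after T4 ends — done with T4.
T6 starts after T5 ends — done with T5.
T7 starts after T6 ends.
Every pair is clear; the schedule has no overlaps.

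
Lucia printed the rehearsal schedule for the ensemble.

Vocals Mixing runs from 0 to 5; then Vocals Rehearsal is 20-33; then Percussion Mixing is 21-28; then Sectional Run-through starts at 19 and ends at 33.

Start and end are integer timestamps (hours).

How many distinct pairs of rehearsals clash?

Sorted by start: Vocals Mixing, Sectional Run-through, Vocals Rehearsal, Percussion Mixing.
Sectional Run-through starts after Vocals Mixing ends; Vocals Mixing is clear from here.
Vocals Rehearsal starts before Sectional Run-through ends → Sectional Run-through and Vocals Rehearsal overlap.
Percussion Mixing starts before Sectional Run-through ends → Sectional Run-through and Percussion Mixing overlap.
Percussion Mixing starts before Vocals Rehearsal ends → Vocals Rehearsal and Percussion Mixing overlap.
Overlapping pairs: Percussion Mixing & Sectional Run-through, Percussion Mixing & Vocals Rehearsal, Sectional Run-through & Vocals Rehearsal — 3 in total.

3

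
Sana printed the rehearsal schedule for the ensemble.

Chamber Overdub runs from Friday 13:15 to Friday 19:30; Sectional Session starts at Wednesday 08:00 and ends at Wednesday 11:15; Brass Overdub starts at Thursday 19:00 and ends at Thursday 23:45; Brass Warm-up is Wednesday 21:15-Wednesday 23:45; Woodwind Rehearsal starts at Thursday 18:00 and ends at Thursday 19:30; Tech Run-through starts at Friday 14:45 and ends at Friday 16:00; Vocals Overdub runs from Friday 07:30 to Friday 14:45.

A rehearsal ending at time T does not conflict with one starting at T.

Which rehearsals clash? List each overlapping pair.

Sorted by start: Sectional Session, Brass Warm-up, Woodwind Rehearsal, Brass Overdub, Vocals Overdub, Chamber Overdub, Tech Run-through.
Brass Warm-up starts after Sectional Session ends, so nothing later overlaps Sectional Session either.
Woodwind Rehearsal starts after Brass Warm-up ends, so nothing later overlaps Brass Warm-up either.
Brass Overdub starts before Woodwind Rehearsal ends → Woodwind Rehearsal and Brass Overdub overlap.
Vocals Overdub starts after Woodwind Rehearsal ends, so nothing later overlaps Woodwind Rehearsal either.
Vocals Overdub starts after Brass Overdub ends, so nothing later overlaps Brass Overdub either.
Chamber Overdub starts before Vocals Overdub ends → Vocals Overdub and Chamber Overdub overlap.
Tech Run-through starts exactly when Vocals Overdub ends (back-to-back, no overlap).
Tech Run-through starts before Chamber Overdub ends → Chamber Overdub and Tech Run-through overlap.

Brass Overdub & Woodwind Rehearsal, Chamber Overdub & Tech Run-through, Chamber Overdub & Vocals Overdub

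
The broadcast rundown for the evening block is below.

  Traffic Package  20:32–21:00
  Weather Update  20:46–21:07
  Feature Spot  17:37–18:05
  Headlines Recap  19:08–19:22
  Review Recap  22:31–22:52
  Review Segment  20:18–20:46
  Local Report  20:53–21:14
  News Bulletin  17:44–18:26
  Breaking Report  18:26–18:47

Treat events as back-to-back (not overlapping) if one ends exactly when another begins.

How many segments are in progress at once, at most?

3

Walk through starts and ends in time order (an end at T is processed before a start at T):
17:37 start Feature Spot → 1
17:44 start News Bulletin → 2
18:05 end Feature Spot → 1
18:26 end News Bulletin → 0
18:26 start Breaking Report → 1
18:47 end Breaking Report → 0
19:08 start Headlines Recap → 1
19:22 end Headlines Recap → 0
20:18 start Review Segment → 1
20:32 start Traffic Package → 2
20:46 end Review Segment → 1
20:46 start Weather Update → 2
20:53 start Local Report → 3
21:00 end Traffic Package → 2
21:07 end Weather Update → 1
21:14 end Local Report → 0
22:31 start Review Recap → 1
22:52 end Review Recap → 0
Peak is 3, at 20:53 (Local Report, Traffic Package, Weather Update).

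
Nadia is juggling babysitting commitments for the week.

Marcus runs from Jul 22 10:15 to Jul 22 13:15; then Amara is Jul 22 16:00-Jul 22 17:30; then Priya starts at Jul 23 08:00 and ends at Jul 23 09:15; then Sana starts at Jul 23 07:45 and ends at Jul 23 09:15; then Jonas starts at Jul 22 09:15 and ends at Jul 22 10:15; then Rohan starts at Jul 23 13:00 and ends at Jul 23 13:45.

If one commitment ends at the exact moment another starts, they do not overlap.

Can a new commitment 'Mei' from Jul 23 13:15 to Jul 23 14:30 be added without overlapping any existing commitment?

No — it overlaps Rohan

Jonas: ends Jul 22 10:15 at or before Mei starts Jul 23 13:15 → clear.
Marcus: ends Jul 22 13:15 at or before Mei starts Jul 23 13:15 → clear.
Amara: ends Jul 22 17:30 at or before Mei starts Jul 23 13:15 → clear.
Sana: ends Jul 23 09:15 at or before Mei starts Jul 23 13:15 → clear.
Priya: ends Jul 23 09:15 at or before Mei starts Jul 23 13:15 → clear.
Rohan: starts Jul 23 13:00 before Mei ends Jul 23 14:30, and ends Jul 23 13:45 after Mei starts Jul 23 13:15 → overlap.
Mei overlaps Rohan.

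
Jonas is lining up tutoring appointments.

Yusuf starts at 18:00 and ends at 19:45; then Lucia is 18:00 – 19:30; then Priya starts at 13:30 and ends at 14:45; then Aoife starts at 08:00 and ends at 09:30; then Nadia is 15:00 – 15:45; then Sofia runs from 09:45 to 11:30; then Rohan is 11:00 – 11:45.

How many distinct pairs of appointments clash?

Sorted by start: Aoife, Sofia, Rohan, Priya, Nadia, Lucia, Yusuf.
Sofia starts after Aoife ends — done with Aoife.
Rohan starts before Sofia ends → Sofia and Rohan overlap.
Priya starts after Sofia ends — done with Sofia.
Priya starts after Rohan ends — done with Rohan.
Nadia starts after Priya ends — done with Priya.
Lucia starts after Nadia ends — done with Nadia.
Yusuf starts before Lucia ends → Lucia and Yusuf overlap.
Overlapping pairs: Lucia & Yusuf, Rohan & Sofia — 2 in total.

2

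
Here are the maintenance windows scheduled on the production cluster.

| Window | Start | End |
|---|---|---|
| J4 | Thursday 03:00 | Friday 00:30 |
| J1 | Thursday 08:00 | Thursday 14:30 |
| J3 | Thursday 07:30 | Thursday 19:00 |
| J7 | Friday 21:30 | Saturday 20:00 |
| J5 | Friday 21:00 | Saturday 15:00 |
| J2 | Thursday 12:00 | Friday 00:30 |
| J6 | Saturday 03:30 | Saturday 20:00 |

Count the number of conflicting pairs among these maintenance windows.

9

Sorted by start: J4, J3, J1, J2, J5, J7, J6.
J3 starts before J4 ends → J4 and J3 overlap.
J1 starts before J4 ends → J4 and J1 overlap.
J2 starts before J4 ends → J4 and J2 overlap.
J5 starts after J4 ends, so nothing later overlaps J4 either.
J1 starts before J3 ends → J3 and J1 overlap.
J2 starts before J3 ends → J3 and J2 overlap.
J5 starts after J3 ends, so nothing later overlaps J3 either.
J2 starts before J1 ends → J1 and J2 overlap.
J5 starts after J1 ends, so nothing later overlaps J1 either.
J5 starts after J2 ends, so nothing later overlaps J2 either.
J7 starts before J5 ends → J5 and J7 overlap.
J6 starts before J5 ends → J5 and J6 overlap.
J6 starts before J7 ends → J7 and J6 overlap.
Overlapping pairs: J1 & J2, J1 & J3, J1 & J4, J2 & J3, J2 & J4, J3 & J4, J5 & J6, J5 & J7, J6 & J7 — 9 in total.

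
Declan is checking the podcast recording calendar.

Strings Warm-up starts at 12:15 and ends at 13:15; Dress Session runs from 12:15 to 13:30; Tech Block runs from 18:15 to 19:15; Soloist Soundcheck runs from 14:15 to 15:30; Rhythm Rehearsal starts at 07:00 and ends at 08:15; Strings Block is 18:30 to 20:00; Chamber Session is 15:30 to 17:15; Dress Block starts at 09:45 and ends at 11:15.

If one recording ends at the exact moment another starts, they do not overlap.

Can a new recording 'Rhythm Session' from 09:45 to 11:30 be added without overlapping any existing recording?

No — it overlaps Dress Block

Rhythm Rehearsal: ends 08:15 at or before Rhythm Session starts 09:45 → clear.
Dress Block: starts 09:45 before Rhythm Session ends 11:30, and ends 11:15 after Rhythm Session starts 09:45 → overlap.
Strings Warm-up: starts 12:15 at or after Rhythm Session ends 11:30 → clear.
Dress Session: starts 12:15 at or after Rhythm Session ends 11:30 → clear.
Soloist Soundcheck: starts 14:15 at or after Rhythm Session ends 11:30 → clear.
Chamber Session: starts 15:30 at or after Rhythm Session ends 11:30 → clear.
Tech Block: starts 18:15 at or after Rhythm Session ends 11:30 → clear.
Strings Block: starts 18:30 at or after Rhythm Session ends 11:30 → clear.
Rhythm Session overlaps Dress Block.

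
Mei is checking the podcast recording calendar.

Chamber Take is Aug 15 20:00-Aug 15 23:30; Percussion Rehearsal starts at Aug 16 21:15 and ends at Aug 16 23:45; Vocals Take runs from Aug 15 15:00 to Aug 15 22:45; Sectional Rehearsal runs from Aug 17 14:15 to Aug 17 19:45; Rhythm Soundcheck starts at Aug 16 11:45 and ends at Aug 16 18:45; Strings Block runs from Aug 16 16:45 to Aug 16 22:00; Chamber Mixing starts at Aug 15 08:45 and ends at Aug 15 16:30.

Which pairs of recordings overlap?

Chamber Mixing & Vocals Take, Chamber Take & Vocals Take, Percussion Rehearsal & Strings Block, Rhythm Soundcheck & Strings Block

Two intervals overlap when each starts before the other ends.
Sorted by start: Chamber Mixing, Vocals Take, Chamber Take, Rhythm Soundcheck, Strings Block, Percussion Rehearsal, Sectional Rehearsal.
Vocals Take starts before Chamber Mixing ends → Chamber Mixing and Vocals Take overlap.
Chamber Take starts after Chamber Mixing ends — done with Chamber Mixing.
Chamber Take starts before Vocals Take ends → Vocals Take and Chamber Take overlap.
Rhythm Soundcheck starts after Vocals Take ends — done with Vocals Take.
Rhythm Soundcheck starts after Chamber Take ends — done with Chamber Take.
Strings Block starts before Rhythm Soundcheck ends → Rhythm Soundcheck and Strings Block overlap.
Percussion Rehearsal starts after Rhythm Soundcheck ends — done with Rhythm Soundcheck.
Percussion Rehearsal starts before Strings Block ends → Strings Block and Percussion Rehearsal overlap.
Sectional Rehearsal starts after Strings Block ends.
Sectional Rehearsal starts after Percussion Rehearsal ends.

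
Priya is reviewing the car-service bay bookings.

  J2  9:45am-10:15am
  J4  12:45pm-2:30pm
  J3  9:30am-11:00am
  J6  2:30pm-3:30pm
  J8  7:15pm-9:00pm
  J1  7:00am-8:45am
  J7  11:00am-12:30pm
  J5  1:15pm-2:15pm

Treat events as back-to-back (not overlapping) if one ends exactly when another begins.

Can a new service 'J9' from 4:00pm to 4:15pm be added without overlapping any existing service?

J1: ends 8:45am at or before J9 starts 4:00pm → clear.
J3: ends 11:00am at or before J9 starts 4:00pm → clear.
J2: ends 10:15am at or before J9 starts 4:00pm → clear.
J7: ends 12:30pm at or before J9 starts 4:00pm → clear.
J4: ends 2:30pm at or before J9 starts 4:00pm → clear.
J5: ends 2:15pm at or before J9 starts 4:00pm → clear.
J6: ends 3:30pm at or before J9 starts 4:00pm → clear.
J8: starts 7:15pm at or after J9 ends 4:15pm → clear.

Yes — the slot is free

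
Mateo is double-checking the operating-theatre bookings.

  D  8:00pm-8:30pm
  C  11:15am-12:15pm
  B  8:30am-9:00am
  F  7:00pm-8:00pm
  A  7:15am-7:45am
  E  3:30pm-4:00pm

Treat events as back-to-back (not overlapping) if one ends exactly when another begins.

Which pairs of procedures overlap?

none

Check each pair: they overlap iff neither finishes before the other starts.
Sorted by start: A, B, C, E, F, D.
B starts after A ends — done with A.
C starts after B ends — done with B.
E starts after C ends — done with C.
F starts after E ends — done with E.
D starts exactly when F ends (back-to-back, no overlap).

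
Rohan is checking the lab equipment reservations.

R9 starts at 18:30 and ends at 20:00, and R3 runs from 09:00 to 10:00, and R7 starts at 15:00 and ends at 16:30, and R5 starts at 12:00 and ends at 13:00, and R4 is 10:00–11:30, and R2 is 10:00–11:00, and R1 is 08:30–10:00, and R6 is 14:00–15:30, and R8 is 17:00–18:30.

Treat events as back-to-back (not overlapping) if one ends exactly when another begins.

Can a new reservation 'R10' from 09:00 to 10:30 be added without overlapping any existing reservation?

No — it overlaps R1, R2, R3, R4

R1: starts 08:30 before R10 ends 10:30, and ends 10:00 after R10 starts 09:00 → overlap.
R3: starts 09:00 before R10 ends 10:30, and ends 10:00 after R10 starts 09:00 → overlap.
R2: starts 10:00 before R10 ends 10:30, and ends 11:00 after R10 starts 09:00 → overlap.
R4: starts 10:00 before R10 ends 10:30, and ends 11:30 after R10 starts 09:00 → overlap.
R5: starts 12:00 at or after R10 ends 10:30 → clear.
R6: starts 14:00 at or after R10 ends 10:30 → clear.
R7: starts 15:00 at or after R10 ends 10:30 → clear.
R8: starts 17:00 at or after R10 ends 10:30 → clear.
R9: starts 18:30 at or after R10 ends 10:30 → clear.
R10 overlaps R1, R2, R3, R4.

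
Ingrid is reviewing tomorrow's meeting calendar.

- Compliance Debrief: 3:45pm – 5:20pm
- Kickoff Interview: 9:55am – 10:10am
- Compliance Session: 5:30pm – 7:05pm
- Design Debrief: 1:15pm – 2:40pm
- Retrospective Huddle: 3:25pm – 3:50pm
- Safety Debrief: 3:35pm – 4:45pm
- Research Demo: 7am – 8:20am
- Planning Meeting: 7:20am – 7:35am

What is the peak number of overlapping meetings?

3

Sweep the timeline, counting +1 at each start and −1 at each end (ends before starts at a tie):
7am start Research Demo → 1
7:20am start Planning Meeting → 2
7:35am end Planning Meeting → 1
8:20am end Research Demo → 0
9:55am start Kickoff Interview → 1
10:10am end Kickoff Interview → 0
1:15pm start Design Debrief → 1
2:40pm end Design Debrief → 0
3:25pm start Retrospective Huddle → 1
3:35pm start Safety Debrief → 2
3:45pm start Compliance Debrief → 3
3:50pm end Retrospective Huddle → 2
4:45pm end Safety Debrief → 1
5:20pm end Compliance Debrief → 0
5:30pm start Compliance Session → 1
7:05pm end Compliance Session → 0
Peak is 3, at 3:45pm (Compliance Debrief, Retrospective Huddle, Safety Debrief).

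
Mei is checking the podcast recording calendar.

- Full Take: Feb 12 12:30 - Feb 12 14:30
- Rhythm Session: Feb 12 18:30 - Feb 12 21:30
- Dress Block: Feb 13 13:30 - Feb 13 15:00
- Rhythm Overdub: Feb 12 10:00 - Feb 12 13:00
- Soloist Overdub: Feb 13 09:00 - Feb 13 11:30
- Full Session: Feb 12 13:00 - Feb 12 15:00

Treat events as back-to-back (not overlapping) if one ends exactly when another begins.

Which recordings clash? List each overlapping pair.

Full Session & Full Take, Full Take & Rhythm Overdub

Sorted by start: Rhythm Overdub, Full Take, Full Session, Rhythm Session, Soloist Overdub, Dress Block.
Full Take starts before Rhythm Overdub ends → Rhythm Overdub and Full Take overlap.
Full Session starts exactly when Rhythm Overdub ends (back-to-back, no overlap) — done with Rhythm Overdub.
Full Session starts before Full Take ends → Full Take and Full Session overlap.
Rhythm Session starts after Full Take ends — done with Full Take.
Rhythm Session starts after Full Session ends — done with Full Session.
Soloist Overdub starts after Rhythm Session ends — done with Rhythm Session.
Dress Block starts after Soloist Overdub ends.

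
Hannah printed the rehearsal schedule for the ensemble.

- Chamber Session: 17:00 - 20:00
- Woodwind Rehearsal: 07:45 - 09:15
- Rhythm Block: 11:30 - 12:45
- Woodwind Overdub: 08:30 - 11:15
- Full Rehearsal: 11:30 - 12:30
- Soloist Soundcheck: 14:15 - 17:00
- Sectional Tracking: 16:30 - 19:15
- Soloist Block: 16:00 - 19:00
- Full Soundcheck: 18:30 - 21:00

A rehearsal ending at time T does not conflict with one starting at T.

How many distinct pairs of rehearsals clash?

Check each pair: they overlap iff neither finishes before the other starts.
Sorted by start: Woodwind Rehearsal, Woodwind Overdub, Rhythm Block, Full Rehearsal, Soloist Soundcheck, Soloist Block, Sectional Tracking, Chamber Session, Full Soundcheck.
Woodwind Overdub starts before Woodwind Rehearsal ends → Woodwind Rehearsal and Woodwind Overdub overlap.
Rhythm Block starts after Woodwind Rehearsal ends; Woodwind Rehearsal is clear from here.
Rhythm Block starts after Woodwind Overdub ends; Woodwind Overdub is clear from here.
Full Rehearsal starts before Rhythm Block ends → Rhythm Block and Full Rehearsal overlap.
Soloist Soundcheck starts after Rhythm Block ends; Rhythm Block is clear from here.
Soloist Soundcheck starts after Full Rehearsal ends; Full Rehearsal is clear from here.
Soloist Block starts before Soloist Soundcheck ends → Soloist Soundcheck and Soloist Block overlap.
Sectional Tracking starts before Soloist Soundcheck ends → Soloist Soundcheck and Sectional Tracking overlap.
Chamber Session starts exactly when Soloist Soundcheck ends (back-to-back, no overlap); Soloist Soundcheck is clear from here.
Sectional Tracking starts before Soloist Block ends → Soloist Block and Sectional Tracking overlap.
Chamber Session starts before Soloist Block ends → Soloist Block and Chamber Session overlap.
Full Soundcheck starts before Soloist Block ends → Soloist Block and Full Soundcheck overlap.
Chamber Session starts before Sectional Tracking ends → Sectional Tracking and Chamber Session overlap.
Full Soundcheck starts before Sectional Tracking ends → Sectional Tracking and Full Soundcheck overlap.
Full Soundcheck starts before Chamber Session ends → Chamber Session and Full Soundcheck overlap.
Overlapping pairs: Chamber Session & Full Soundcheck, Chamber Session & Sectional Tracking, Chamber Session & Soloist Block, Full Rehearsal & Rhythm Block, Full Soundcheck & Sectional Tracking, Full Soundcheck & Soloist Block, Sectional Tracking & Soloist Block, Sectional Tracking & Soloist Soundcheck, Soloist Block & Soloist Soundcheck, Woodwind Overdub & Woodwind Rehearsal — 10 in total.

10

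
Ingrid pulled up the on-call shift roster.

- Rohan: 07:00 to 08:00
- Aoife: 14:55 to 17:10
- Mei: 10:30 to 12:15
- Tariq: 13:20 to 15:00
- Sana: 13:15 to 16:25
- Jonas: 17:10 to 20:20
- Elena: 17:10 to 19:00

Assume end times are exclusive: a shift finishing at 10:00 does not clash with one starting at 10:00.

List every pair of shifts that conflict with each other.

Aoife & Sana, Aoife & Tariq, Elena & Jonas, Sana & Tariq

Sorted by start: Rohan, Mei, Sana, Tariq, Aoife, Elena, Jonas.
Mei starts after Rohan ends; Rohan is clear from here.
Sana starts after Mei ends; Mei is clear from here.
Tariq starts before Sana ends → Sana and Tariq overlap.
Aoife starts before Sana ends → Sana and Aoife overlap.
Elena starts after Sana ends; Sana is clear from here.
Aoife starts before Tariq ends → Tariq and Aoife overlap.
Elena starts after Tariq ends; Tariq is clear from here.
Elena starts exactly when Aoife ends (back-to-back, no overlap); Aoife is clear from here.
Jonas starts before Elena ends → Elena and Jonas overlap.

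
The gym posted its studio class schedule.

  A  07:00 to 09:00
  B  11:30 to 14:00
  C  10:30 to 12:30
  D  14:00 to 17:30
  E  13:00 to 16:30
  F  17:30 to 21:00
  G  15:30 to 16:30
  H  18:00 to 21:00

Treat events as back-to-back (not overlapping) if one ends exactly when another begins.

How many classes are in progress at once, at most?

Sweep the timeline, counting +1 at each start and −1 at each end (ends before starts at a tie):
07:00 start A → 1
09:00 end A → 0
10:30 start C → 1
11:30 start B → 2
12:30 end C → 1
13:00 start E → 2
14:00 end B → 1
14:00 start D → 2
15:30 start G → 3
16:30 end E → 2
16:30 end G → 1
17:30 end D → 0
17:30 start F → 1
18:00 start H → 2
21:00 end F → 1
21:00 end H → 0
Peak is 3, at 15:30 (D, E, G).

3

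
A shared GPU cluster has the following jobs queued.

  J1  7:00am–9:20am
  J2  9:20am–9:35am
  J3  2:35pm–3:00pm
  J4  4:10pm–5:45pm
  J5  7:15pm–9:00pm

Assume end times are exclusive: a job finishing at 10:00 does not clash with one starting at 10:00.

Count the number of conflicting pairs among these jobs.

Sorted by start: J1, J2, J3, J4, J5.
J2 starts exactly when J1 ends (back-to-back, no overlap), so nothing later overlaps J1 either.
J3 starts after J2 ends, so nothing later overlaps J2 either.
J4 starts after J3 ends, so nothing later overlaps J3 either.
J5 starts after J4 ends.
No pair overlaps.

0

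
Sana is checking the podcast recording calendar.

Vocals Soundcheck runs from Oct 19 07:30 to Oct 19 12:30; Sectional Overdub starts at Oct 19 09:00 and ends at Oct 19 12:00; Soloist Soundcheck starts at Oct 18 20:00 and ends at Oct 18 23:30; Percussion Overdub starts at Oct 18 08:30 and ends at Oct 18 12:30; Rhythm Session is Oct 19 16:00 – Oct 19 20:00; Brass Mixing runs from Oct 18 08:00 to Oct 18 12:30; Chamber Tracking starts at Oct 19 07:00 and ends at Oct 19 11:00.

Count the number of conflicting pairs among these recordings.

Check each pair: they overlap iff neither finishes before the other starts.
Sorted by start: Brass Mixing, Percussion Overdub, Soloist Soundcheck, Chamber Tracking, Vocals Soundcheck, Sectional Overdub, Rhythm Session.
Percussion Overdub starts before Brass Mixing ends → Brass Mixing and Percussion Overdub overlap.
Soloist Soundcheck starts after Brass Mixing ends, so nothing later overlaps Brass Mixing either.
Soloist Soundcheck starts after Percussion Overdub ends, so nothing later overlaps Percussion Overdub either.
Chamber Tracking starts after Soloist Soundcheck ends, so nothing later overlaps Soloist Soundcheck either.
Vocals Soundcheck starts before Chamber Tracking ends → Chamber Tracking and Vocals Soundcheck overlap.
Sectional Overdub starts before Chamber Tracking ends → Chamber Tracking and Sectional Overdub overlap.
Rhythm Session starts after Chamber Tracking ends.
Sectional Overdub starts before Vocals Soundcheck ends → Vocals Soundcheck and Sectional Overdub overlap.
Rhythm Session starts after Vocals Soundcheck ends.
Rhythm Session starts after Sectional Overdub ends.
Overlapping pairs: Brass Mixing & Percussion Overdub, Chamber Tracking & Sectional Overdub, Chamber Tracking & Vocals Soundcheck, Sectional Overdub & Vocals Soundcheck — 4 in total.

4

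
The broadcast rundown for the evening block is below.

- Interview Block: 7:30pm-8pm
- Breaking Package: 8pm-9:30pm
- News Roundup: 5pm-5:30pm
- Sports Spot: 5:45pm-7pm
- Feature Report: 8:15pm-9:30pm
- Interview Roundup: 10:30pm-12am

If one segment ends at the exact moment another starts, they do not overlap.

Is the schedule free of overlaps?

Sorted by start: News Roundup, Sports Spot, Interview Block, Breaking Package, Feature Report, Interview Roundup.
Sports Spot starts after News Roundup ends, so nothing later overlaps News Roundup either.
Interview Block starts after Sports Spot ends, so nothing later overlaps Sports Spot either.
Breaking Package starts exactly when Interview Block ends (back-to-back, no overlap), so nothing later overlaps Interview Block either.
Feature Report starts before Breaking Package ends → Breaking Package and Feature Report overlap.
That's a conflict, so the schedule is not conflict-free.

No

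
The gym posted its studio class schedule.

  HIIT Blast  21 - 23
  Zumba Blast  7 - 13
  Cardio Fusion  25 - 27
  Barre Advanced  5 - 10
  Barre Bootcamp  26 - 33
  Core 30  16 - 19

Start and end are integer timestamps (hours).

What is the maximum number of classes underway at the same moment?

2

Sweep the timeline, counting +1 at each start and −1 at each end (ends before starts at a tie):
5 start Barre Advanced → 1
7 start Zumba Blast → 2
10 end Barre Advanced → 1
13 end Zumba Blast → 0
16 start Core 30 → 1
19 end Core 30 → 0
21 start HIIT Blast → 1
23 end HIIT Blast → 0
25 start Cardio Fusion → 1
26 start Barre Bootcamp → 2
27 end Cardio Fusion → 1
33 end Barre Bootcamp → 0
Peak is 2, at 7 (Barre Advanced, Zumba Blast).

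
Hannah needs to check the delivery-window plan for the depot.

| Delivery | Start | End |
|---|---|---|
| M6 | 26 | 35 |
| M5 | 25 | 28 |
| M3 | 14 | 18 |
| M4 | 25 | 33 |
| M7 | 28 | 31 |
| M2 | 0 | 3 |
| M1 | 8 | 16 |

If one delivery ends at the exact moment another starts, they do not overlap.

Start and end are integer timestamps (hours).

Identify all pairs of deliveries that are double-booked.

Sorted by start: M2, M1, M3, M4, M5, M6, M7.
M1 starts after M2 ends, so M2 has no further overlaps.
M3 starts before M1 ends → M1 and M3 overlap.
M4 starts after M1 ends, so M1 has no further overlaps.
M4 starts after M3 ends, so M3 has no further overlaps.
M5 starts before M4 ends → M4 and M5 overlap.
M6 starts before M4 ends → M4 and M6 overlap.
M7 starts before M4 ends → M4 and M7 overlap.
M6 starts before M5 ends → M5 and M6 overlap.
M7 starts exactly when M5 ends (back-to-back, no overlap).
M7 starts before M6 ends → M6 and M7 overlap.

M1 & M3, M4 & M5, M4 & M6, M4 & M7, M5 & M6, M6 & M7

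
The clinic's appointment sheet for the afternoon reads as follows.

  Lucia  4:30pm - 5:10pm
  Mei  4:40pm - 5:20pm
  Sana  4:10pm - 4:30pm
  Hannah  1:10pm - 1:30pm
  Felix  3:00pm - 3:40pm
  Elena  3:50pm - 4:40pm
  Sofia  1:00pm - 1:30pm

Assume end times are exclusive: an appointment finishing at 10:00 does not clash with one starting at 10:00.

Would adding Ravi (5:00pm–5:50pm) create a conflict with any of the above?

Yes — it overlaps Lucia, Mei

Sofia: ends 1:30pm at or before Ravi starts 5:00pm → clear.
Hannah: ends 1:30pm at or before Ravi starts 5:00pm → clear.
Felix: ends 3:40pm at or before Ravi starts 5:00pm → clear.
Elena: ends 4:40pm at or before Ravi starts 5:00pm → clear.
Sana: ends 4:30pm at or before Ravi starts 5:00pm → clear.
Lucia: starts 4:30pm before Ravi ends 5:50pm, and ends 5:10pm after Ravi starts 5:00pm → overlap.
Mei: starts 4:40pm before Ravi ends 5:50pm, and ends 5:20pm after Ravi starts 5:00pm → overlap.
Ravi overlaps Mei, Lucia.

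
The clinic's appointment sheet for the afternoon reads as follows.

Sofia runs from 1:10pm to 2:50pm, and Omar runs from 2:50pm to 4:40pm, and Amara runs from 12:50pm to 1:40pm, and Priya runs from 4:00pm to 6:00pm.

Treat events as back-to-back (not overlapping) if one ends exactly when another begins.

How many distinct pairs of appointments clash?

Sorted by start: Amara, Sofia, Omar, Priya.
Sofia starts before Amara ends → Amara and Sofia overlap.
Omar starts after Amara ends; Amara is clear from here.
Omar starts exactly when Sofia ends (back-to-back, no overlap); Sofia is clear from here.
Priya starts before Omar ends → Omar and Priya overlap.
Overlapping pairs: Amara & Sofia, Omar & Priya — 2 in total.

2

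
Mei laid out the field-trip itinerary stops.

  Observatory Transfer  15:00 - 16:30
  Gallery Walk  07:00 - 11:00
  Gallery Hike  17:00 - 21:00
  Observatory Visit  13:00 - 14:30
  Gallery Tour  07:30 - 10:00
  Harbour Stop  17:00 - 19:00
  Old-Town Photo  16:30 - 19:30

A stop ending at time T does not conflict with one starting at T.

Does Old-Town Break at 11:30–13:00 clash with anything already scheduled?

No — it doesn't clash with anything

Gallery Walk: ends 11:00 at or before Old-Town Break starts 11:30 → clear.
Gallery Tour: ends 10:00 at or before Old-Town Break starts 11:30 → clear.
Observatory Visit: starts 13:00 at or after Old-Town Break ends 13:00 → clear.
Observatory Transfer: starts 15:00 at or after Old-Town Break ends 13:00 → clear.
Old-Town Photo: starts 16:30 at or after Old-Town Break ends 13:00 → clear.
Gallery Hike: starts 17:00 at or after Old-Town Break ends 13:00 → clear.
Harbour Stop: starts 17:00 at or after Old-Town Break ends 13:00 → clear.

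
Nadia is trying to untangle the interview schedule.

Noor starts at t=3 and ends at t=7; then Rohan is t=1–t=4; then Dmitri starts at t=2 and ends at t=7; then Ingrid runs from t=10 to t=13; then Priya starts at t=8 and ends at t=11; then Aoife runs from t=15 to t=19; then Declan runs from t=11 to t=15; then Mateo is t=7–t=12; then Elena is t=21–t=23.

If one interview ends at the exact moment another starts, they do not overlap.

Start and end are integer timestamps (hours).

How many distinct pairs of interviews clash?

8

Two intervals overlap when each starts before the other ends.
Sorted by start: Rohan, Dmitri, Noor, Mateo, Priya, Ingrid, Declan, Aoife, Elena.
Dmitri starts before Rohan ends → Rohan and Dmitri overlap.
Noor starts before Rohan ends → Rohan and Noor overlap.
Mateo starts after Rohan ends; Rohan is clear from here.
Noor starts before Dmitri ends → Dmitri and Noor overlap.
Mateo starts exactly when Dmitri ends (back-to-back, no overlap); Dmitri is clear from here.
Mateo starts exactly when Noor ends (back-to-back, no overlap); Noor is clear from here.
Priya starts before Mateo ends → Mateo and Priya overlap.
Ingrid starts before Mateo ends → Mateo and Ingrid overlap.
Declan starts before Mateo ends → Mateo and Declan overlap.
Aoife starts after Mateo ends; Mateo is clear from here.
Ingrid starts before Priya ends → Priya and Ingrid overlap.
Declan starts exactly when Priya ends (back-to-back, no overlap); Priya is clear from here.
Declan starts before Ingrid ends → Ingrid and Declan overlap.
Aoife starts after Ingrid ends; Ingrid is clear from here.
Aoife starts exactly when Declan ends (back-to-back, no overlap); Declan is clear from here.
Elena starts after Aoife ends.
Overlapping pairs: Declan & Ingrid, Declan & Mateo, Dmitri & Noor, Dmitri & Rohan, Ingrid & Mateo, Ingrid & Priya, Mateo & Priya, Noor & Rohan — 8 in total.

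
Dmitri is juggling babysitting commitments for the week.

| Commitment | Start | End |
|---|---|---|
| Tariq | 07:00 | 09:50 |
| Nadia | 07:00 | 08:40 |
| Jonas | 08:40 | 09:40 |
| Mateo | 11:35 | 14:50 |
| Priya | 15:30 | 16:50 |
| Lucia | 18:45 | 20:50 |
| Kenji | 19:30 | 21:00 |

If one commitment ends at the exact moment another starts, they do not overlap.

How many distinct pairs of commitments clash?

Sorted by start: Tariq, Nadia, Jonas, Mateo, Priya, Lucia, Kenji.
Nadia starts before Tariq ends → Tariq and Nadia overlap.
Jonas starts before Tariq ends → Tariq and Jonas overlap.
Mateo starts after Tariq ends, so nothing later overlaps Tariq either.
Jonas starts exactly when Nadia ends (back-to-back, no overlap), so nothing later overlaps Nadia either.
Mateo starts after Jonas ends, so nothing later overlaps Jonas either.
Priya starts after Mateo ends, so nothing later overlaps Mateo either.
Lucia starts after Priya ends, so nothing later overlaps Priya either.
Kenji starts before Lucia ends → Lucia and Kenji overlap.
Overlapping pairs: Jonas & Tariq, Kenji & Lucia, Nadia & Tariq — 3 in total.

3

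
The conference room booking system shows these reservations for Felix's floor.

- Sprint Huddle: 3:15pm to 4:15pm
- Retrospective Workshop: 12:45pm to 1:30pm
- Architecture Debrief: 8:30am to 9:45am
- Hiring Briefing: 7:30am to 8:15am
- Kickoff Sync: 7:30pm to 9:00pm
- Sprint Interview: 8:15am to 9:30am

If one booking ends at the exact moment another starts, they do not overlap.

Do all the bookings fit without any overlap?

Sorted by start: Hiring Briefing, Sprint Interview, Architecture Debrief, Retrospective Workshop, Sprint Huddle, Kickoff Sync.
Sprint Interview starts exactly when Hiring Briefing ends (back-to-back, no overlap) — done with Hiring Briefing.
Architecture Debrief starts before Sprint Interview ends → Sprint Interview and Architecture Debrief overlap.
That's a conflict, so the schedule is not conflict-free.

No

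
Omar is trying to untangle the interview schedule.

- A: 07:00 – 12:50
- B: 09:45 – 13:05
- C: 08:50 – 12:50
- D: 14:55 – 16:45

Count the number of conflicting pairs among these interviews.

Check each pair: they overlap iff neither finishes before the other starts.
Sorted by start: A, C, B, D.
C starts before A ends → A and C overlap.
B starts before A ends → A and B overlap.
D starts after A ends.
B starts before C ends → C and B overlap.
D starts after C ends.
D starts after B ends.
Overlapping pairs: A & B, A & C, B & C — 3 in total.

3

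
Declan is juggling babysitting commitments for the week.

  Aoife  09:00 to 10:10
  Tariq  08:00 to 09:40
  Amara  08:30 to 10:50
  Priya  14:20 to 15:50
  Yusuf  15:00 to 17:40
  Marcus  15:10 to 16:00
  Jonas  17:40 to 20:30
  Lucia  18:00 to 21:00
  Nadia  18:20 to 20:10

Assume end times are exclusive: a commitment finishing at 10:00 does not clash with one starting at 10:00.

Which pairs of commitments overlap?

Sorted by start: Tariq, Amara, Aoife, Priya, Yusuf, Marcus, Jonas, Lucia, Nadia.
Amara starts before Tariq ends → Tariq and Amara overlap.
Aoife starts before Tariq ends → Tariq and Aoife overlap.
Priya starts after Tariq ends, so nothing later overlaps Tariq either.
Aoife starts before Amara ends → Amara and Aoife overlap.
Priya starts after Amara ends, so nothing later overlaps Amara either.
Priya starts after Aoife ends, so nothing later overlaps Aoife either.
Yusuf starts before Priya ends → Priya and Yusuf overlap.
Marcus starts before Priya ends → Priya and Marcus overlap.
Jonas starts after Priya ends, so nothing later overlaps Priya either.
Marcus starts before Yusuf ends → Yusuf and Marcus overlap.
Jonas starts exactly when Yusuf ends (back-to-back, no overlap), so nothing later overlaps Yusuf either.
Jonas starts after Marcus ends, so nothing later overlaps Marcus either.
Lucia starts before Jonas ends → Jonas and Lucia overlap.
Nadia starts before Jonas ends → Jonas and Nadia overlap.
Nadia starts before Lucia ends → Lucia and Nadia overlap.

Amara & Aoife, Amara & Tariq, Aoife & Tariq, Jonas & Lucia, Jonas & Nadia, Lucia & Nadia, Marcus & Priya, Marcus & Yusuf, Priya & Yusuf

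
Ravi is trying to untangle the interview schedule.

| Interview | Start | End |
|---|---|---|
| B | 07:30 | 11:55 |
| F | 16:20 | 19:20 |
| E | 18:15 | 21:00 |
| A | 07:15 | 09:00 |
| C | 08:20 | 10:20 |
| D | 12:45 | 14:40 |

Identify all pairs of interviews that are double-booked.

Two intervals overlap when each starts before the other ends.
Sorted by start: A, B, C, D, F, E.
B starts before A ends → A and B overlap.
C starts before A ends → A and C overlap.
D starts after A ends — done with A.
C starts before B ends → B and C overlap.
D starts after B ends — done with B.
D starts after C ends — done with C.
F starts after D ends — done with D.
E starts before F ends → F and E overlap.

A & B, A & C, B & C, E & F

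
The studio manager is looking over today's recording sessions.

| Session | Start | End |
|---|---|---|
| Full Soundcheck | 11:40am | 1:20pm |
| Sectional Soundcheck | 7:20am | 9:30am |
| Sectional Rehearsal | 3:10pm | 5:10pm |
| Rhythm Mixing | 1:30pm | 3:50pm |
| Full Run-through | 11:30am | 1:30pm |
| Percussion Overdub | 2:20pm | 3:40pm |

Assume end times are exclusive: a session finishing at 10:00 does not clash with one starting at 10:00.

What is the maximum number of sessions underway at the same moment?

3

Sweep the timeline, counting +1 at each start and −1 at each end (ends before starts at a tie):
7:20am start Sectional Soundcheck → 1
9:30am end Sectional Soundcheck → 0
11:30am start Full Run-through → 1
11:40am start Full Soundcheck → 2
1:20pm end Full Soundcheck → 1
1:30pm end Full Run-through → 0
1:30pm start Rhythm Mixing → 1
2:20pm start Percussion Overdub → 2
3:10pm start Sectional Rehearsal → 3
3:40pm end Percussion Overdub → 2
3:50pm end Rhythm Mixing → 1
5:10pm end Sectional Rehearsal → 0
Peak is 3, at 3:10pm (Percussion Overdub, Rhythm Mixing, Sectional Rehearsal).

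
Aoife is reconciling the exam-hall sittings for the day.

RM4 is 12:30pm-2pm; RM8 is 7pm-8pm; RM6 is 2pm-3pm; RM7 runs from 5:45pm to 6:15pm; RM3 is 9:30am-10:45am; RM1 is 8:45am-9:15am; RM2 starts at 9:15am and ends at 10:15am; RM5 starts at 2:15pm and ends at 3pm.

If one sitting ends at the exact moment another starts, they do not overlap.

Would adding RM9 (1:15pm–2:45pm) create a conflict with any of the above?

RM1: ends 9:15am at or before RM9 starts 1:15pm → clear.
RM2: ends 10:15am at or before RM9 starts 1:15pm → clear.
RM3: ends 10:45am at or before RM9 starts 1:15pm → clear.
RM4: starts 12:30pm before RM9 ends 2:45pm, and ends 2pm after RM9 starts 1:15pm → overlap.
RM6: starts 2pm before RM9 ends 2:45pm, and ends 3pm after RM9 starts 1:15pm → overlap.
RM5: starts 2:15pm before RM9 ends 2:45pm, and ends 3pm after RM9 starts 1:15pm → overlap.
RM7: starts 5:45pm at or after RM9 ends 2:45pm → clear.
RM8: starts 7pm at or after RM9 ends 2:45pm → clear.
RM9 overlaps RM4, RM5, RM6.

Yes — it overlaps RM4, RM5, RM6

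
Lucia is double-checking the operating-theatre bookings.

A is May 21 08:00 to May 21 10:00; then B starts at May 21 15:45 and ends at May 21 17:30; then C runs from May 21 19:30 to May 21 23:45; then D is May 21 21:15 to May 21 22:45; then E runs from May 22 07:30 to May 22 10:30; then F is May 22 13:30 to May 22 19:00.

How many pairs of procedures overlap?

1

Sorted by start: A, B, C, D, E, F.
B starts after A ends, so nothing later overlaps A either.
C starts after B ends, so nothing later overlaps B either.
D starts before C ends → C and D overlap.
E starts after C ends, so nothing later overlaps C either.
E starts after D ends, so nothing later overlaps D either.
F starts after E ends.
Overlapping pairs: C & D — 1 in total.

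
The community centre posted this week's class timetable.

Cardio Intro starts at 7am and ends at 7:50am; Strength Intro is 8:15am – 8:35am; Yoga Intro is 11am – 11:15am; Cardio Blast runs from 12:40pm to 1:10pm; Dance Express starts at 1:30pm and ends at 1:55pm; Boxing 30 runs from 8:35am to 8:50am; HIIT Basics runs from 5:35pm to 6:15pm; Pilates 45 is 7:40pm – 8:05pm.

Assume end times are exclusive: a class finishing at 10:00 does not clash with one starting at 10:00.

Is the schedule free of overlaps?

Sorted by start: Cardio Intro, Strength Intro, Boxing 30, Yoga Intro, Cardio Blast, Dance Express, HIIT Basics, Pilates 45.
Strength Intro starts after Cardio Intro ends — done with Cardio Intro.
Boxing 30 starts exactly when Strength Intro ends (back-to-back, no overlap) — done with Strength Intro.
Yoga Intro starts after Boxing 30 ends — done with Boxing 30.
Cardio Blast starts after Yoga Intro ends — done with Yoga Intro.
Dance Express starts after Cardio Blast ends — done with Cardio Blast.
HIIT Basics starts after Dance Express ends — done with Dance Express.
Pilates 45 starts after HIIT Basics ends.
Every pair is clear; the schedule has no overlaps.

Yes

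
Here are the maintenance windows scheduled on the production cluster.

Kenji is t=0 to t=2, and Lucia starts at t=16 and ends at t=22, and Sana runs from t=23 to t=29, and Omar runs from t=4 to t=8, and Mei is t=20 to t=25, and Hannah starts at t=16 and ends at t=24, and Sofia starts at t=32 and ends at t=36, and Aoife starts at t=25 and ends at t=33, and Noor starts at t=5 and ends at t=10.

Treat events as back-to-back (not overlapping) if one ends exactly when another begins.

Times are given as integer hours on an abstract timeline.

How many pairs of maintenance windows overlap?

Sorted by start: Kenji, Omar, Noor, Lucia, Hannah, Mei, Sana, Aoife, Sofia.
Omar starts after Kenji ends — done with Kenji.
Noor starts before Omar ends → Omar and Noor overlap.
Lucia starts after Omar ends — done with Omar.
Lucia starts after Noor ends — done with Noor.
Hannah starts before Lucia ends → Lucia and Hannah overlap.
Mei starts before Lucia ends → Lucia and Mei overlap.
Sana starts after Lucia ends — done with Lucia.
Mei starts before Hannah ends → Hannah and Mei overlap.
Sana starts before Hannah ends → Hannah and Sana overlap.
Aoife starts after Hannah ends — done with Hannah.
Sana starts before Mei ends → Mei and Sana overlap.
Aoife starts exactly when Mei ends (back-to-back, no overlap) — done with Mei.
Aoife starts before Sana ends → Sana and Aoife overlap.
Sofia starts after Sana ends.
Sofia starts before Aoife ends → Aoife and Sofia overlap.
Overlapping pairs: Aoife & Sana, Aoife & Sofia, Hannah & Lucia, Hannah & Mei, Hannah & Sana, Lucia & Mei, Mei & Sana, Noor & Omar — 8 in total.

8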